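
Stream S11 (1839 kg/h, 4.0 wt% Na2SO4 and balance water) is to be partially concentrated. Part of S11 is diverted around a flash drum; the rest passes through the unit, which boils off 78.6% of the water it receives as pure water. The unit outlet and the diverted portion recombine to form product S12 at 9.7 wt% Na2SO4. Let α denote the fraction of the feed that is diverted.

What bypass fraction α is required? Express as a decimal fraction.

All 1839×0.040 = 73.56 kg/h of Na2SO4 reaches S12, so S12 = 73.56/0.097 = 758.35 kg/h and vapour = 1080.6 kg/h.
The evaporator receives (1−α)·1839 of feed at 0.960 water and removes 0.786 of that water:
0.786×0.960×(1−α)×1839 = 1080.6
(1−α) = 1080.6/1387.6 = 0.7788;  α = 0.2212.

0.221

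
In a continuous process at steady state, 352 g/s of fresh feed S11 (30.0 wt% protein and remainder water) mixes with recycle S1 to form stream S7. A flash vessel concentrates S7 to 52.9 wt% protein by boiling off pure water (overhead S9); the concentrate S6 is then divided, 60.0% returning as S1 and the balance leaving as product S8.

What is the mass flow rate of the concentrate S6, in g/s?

499.1 g/s

Overall protein balance (none leaves overhead): protein in fresh feed = protein in product, i.e. 352×0.300 = (1−0.600)·S6·0.529.
S6 = 105.6/(0.529×0.400) = 499.05 g/s.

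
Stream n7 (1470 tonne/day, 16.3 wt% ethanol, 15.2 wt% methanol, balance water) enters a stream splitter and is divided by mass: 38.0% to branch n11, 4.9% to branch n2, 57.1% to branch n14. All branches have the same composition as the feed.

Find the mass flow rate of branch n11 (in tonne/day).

558.6 tonne/day

Branch n11 flow = 0.380×1470 = 558.6 tonne/day.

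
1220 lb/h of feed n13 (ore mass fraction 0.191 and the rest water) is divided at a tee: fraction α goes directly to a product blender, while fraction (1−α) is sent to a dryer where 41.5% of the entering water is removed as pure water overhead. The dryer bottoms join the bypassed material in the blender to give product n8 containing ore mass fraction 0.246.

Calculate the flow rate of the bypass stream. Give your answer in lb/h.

407.6 lb/h

All 1220×0.191 = 233.02 lb/h of ore reaches n8, so n8 = 233.02/0.246 = 947.24 lb/h and vapour = 272.76 lb/h.
The evaporator receives (1−α)·1220 of feed at 0.809 water and removes 0.415 of that water:
0.415×0.809×(1−α)×1220 = 272.76
(1−α) = 272.76/409.6 = 0.6659;  α = 0.3341.
Bypass flow = 0.3341×1220 = 407.56 lb/h.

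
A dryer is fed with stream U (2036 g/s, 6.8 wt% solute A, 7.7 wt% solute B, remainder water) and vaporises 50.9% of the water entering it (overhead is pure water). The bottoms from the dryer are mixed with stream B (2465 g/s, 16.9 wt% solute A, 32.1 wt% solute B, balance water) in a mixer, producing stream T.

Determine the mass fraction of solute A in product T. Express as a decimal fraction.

Vapour removed = 0.509×0.855×2036 = 886.06 g/s; concentrate = 1149.9 g/s.
solute A reaching the mixer = 138.45 (from concentrate) + 2465×0.169 = 555.03 g/s.
Product flow = 1149.9 + 2465 = 3614.9 g/s; solute A fraction = 0.154.

0.154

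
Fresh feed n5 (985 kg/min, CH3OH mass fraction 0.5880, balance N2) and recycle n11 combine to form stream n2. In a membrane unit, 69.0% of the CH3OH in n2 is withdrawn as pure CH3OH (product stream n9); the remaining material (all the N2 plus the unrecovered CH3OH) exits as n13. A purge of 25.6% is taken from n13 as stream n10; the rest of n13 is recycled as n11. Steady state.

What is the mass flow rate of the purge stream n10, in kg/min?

N2 enters only via n5 and leaves only via the purge: 985×0.412 = 0.256×(N2 in n13), and the membrane unit passes all N2, so N2 in n2 = N2 in n13 = 1585.2 kg/min.
CH3OH in n2: m_A = 985×0.588 + (1−0.256)·(1−0.690)·m_A, so m_A = 579.18/0.7694 = 752.81 kg/min.
n13 = (1−0.690)×752.81 + 1585.2 = 1818.6 kg/min.
Purge n10 = 0.256×1818.6 = 465.56 kg/min.

465.6 kg/min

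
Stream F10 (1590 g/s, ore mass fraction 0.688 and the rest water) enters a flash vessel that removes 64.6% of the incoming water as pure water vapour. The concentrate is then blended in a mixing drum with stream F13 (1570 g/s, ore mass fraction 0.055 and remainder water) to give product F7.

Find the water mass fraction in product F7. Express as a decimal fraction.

0.584

Vapour removed = 0.646×0.312×1590 = 320.47 g/s; concentrate = 1269.5 g/s.
water reaching the mixer = 175.61 (from concentrate) + 1570×0.945 = 1659.3 g/s.
Product flow = 1269.5 + 1570 = 2839.5 g/s; water fraction = 0.584.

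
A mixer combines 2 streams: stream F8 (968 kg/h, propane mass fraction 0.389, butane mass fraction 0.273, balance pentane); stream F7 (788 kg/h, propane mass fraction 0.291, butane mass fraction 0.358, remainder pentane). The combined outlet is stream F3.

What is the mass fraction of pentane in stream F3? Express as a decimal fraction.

0.344

Total flow out = 968 + 788 = 1756 kg/h.
pentane in = 968×0.338 + 788×0.351 = 603.77 kg/h.
pentane mass fraction in F3 = 603.77/1756 = 0.344.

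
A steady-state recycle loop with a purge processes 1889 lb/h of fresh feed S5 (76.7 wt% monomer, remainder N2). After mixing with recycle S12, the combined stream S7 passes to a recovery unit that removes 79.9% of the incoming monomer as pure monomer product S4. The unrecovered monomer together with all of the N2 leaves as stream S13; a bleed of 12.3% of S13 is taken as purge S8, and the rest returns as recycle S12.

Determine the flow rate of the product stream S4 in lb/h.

monomer in S7: m_A = 1889×0.767 + (1−0.123)·(1−0.799)·m_A, so m_A = 1448.9/0.8237 = 1758.9 lb/h.
Product S4 = 0.799×1758.9 = 1405.4 lb/h.

1405 lb/h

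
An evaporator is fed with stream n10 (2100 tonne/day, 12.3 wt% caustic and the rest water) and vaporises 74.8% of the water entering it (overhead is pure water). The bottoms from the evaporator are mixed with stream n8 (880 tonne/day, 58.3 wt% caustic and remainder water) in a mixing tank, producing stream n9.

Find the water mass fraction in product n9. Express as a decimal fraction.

Vapour removed = 0.748×0.877×2100 = 1377.6 tonne/day; concentrate = 722.41 tonne/day.
water reaching the mixer = 464.11 (from concentrate) + 880×0.417 = 831.07 tonne/day.
Product flow = 722.41 + 880 = 1602.4 tonne/day; water fraction = 0.519.

0.519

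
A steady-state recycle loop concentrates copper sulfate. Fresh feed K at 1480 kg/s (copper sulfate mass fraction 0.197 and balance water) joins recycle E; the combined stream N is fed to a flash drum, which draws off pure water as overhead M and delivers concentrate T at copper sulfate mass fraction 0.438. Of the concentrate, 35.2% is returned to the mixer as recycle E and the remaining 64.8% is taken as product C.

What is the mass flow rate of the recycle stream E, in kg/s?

361.6 kg/s

Overall copper sulfate balance (none leaves overhead): copper sulfate in fresh feed = copper sulfate in product, i.e. 1480×0.197 = (1−0.352)·T·0.438.
T = 291.56/(0.438×0.648) = 1027.3 kg/s.
Recycle E = 0.352×1027.3 = 361.59 kg/s.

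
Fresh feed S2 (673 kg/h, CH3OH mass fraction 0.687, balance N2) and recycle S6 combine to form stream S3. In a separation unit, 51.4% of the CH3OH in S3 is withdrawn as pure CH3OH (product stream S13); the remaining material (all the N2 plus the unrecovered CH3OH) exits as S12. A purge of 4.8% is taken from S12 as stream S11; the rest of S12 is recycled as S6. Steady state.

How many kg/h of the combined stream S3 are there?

N2 enters only via S2 and leaves only via the purge: 673×0.313 = 0.048×(N2 in S12), and the separation unit passes all N2, so N2 in S3 = N2 in S12 = 4388.5 kg/h.
CH3OH in S3: m_A = 673×0.687 + (1−0.048)·(1−0.514)·m_A, so m_A = 462.35/0.5373 = 860.46 kg/h.
S3 = 860.46 + 4388.5 = 5249 kg/h.

5249 kg/h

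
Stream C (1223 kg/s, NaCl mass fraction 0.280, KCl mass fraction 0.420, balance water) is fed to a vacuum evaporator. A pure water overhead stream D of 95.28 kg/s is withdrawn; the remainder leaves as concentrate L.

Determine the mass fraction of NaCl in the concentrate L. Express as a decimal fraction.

0.304

NaCl is not removed: 1223×0.280 = 342.44 kg/s of NaCl enters L.
Concentrate = 1223 − 95.28 = 1127.7 kg/s.
Mass fraction = 342.44/1127.7 = 0.304.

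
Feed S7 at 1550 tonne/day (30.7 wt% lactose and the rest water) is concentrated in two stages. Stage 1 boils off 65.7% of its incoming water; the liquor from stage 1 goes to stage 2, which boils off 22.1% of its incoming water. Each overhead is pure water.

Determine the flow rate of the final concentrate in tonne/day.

762.9 tonne/day

water in feed = 1550×0.693 = 1074.1 tonne/day.
After stage 1: water left = (1−0.657)×1074.1 = 368.43; stream total = 844.28 tonne/day.
After stage 2: water left = (1−0.221)×368.43 = 287.01; final concentrate = 762.86 tonne/day.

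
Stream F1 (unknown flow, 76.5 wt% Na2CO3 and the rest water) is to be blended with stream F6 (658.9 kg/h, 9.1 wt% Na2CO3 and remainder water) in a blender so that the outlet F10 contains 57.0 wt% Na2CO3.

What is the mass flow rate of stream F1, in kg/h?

1619 kg/h

Let F1 be the unknown flow. Total out = 658.9 + F1.
Na2CO3 balance: 59.96 + 0.765·F1 = 0.570·(658.9 + F1)
(0.765 − 0.570)·F1 = 0.570×658.9 − 59.96 = 315.61
F1 = 315.61 / 0.195 = 1618.5 kg/h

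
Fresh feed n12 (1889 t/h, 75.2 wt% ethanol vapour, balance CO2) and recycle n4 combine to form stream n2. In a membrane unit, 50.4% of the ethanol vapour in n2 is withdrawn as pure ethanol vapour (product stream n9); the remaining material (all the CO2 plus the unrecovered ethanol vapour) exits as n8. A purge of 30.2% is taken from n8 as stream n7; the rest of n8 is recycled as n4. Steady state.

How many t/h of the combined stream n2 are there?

CO2 enters only via n12 and leaves only via the purge: 1889×0.248 = 0.302×(CO2 in n8), and the membrane unit passes all CO2, so CO2 in n2 = CO2 in n8 = 1551.2 t/h.
ethanol vapour in n2: m_A = 1889×0.752 + (1−0.302)·(1−0.504)·m_A, so m_A = 1420.5/0.6538 = 2172.8 t/h.
n2 = 2172.8 + 1551.2 = 3724 t/h.

3724 t/h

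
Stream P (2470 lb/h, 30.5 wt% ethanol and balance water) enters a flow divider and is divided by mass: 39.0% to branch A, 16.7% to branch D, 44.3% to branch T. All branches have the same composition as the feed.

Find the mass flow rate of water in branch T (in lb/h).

Branch T total = 0.443×2470 = 1094.2 lb/h.
water in T = 0.695×1094.2 = 760.48 lb/h.

760.5 lb/h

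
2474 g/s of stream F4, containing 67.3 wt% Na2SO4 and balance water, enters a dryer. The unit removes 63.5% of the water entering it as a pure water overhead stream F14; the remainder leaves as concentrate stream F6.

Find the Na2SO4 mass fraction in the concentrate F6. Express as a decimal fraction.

Na2SO4 is not removed: 2474×0.673 = 1665 g/s of Na2SO4 enters F6.
water entering = 2474×0.327 = 809 g/s; overhead removed = 0.635×809 = 513.71 g/s.
Concentrate = 2474 − 513.71 = 1960.3 g/s.
Mass fraction = 1665/1960.3 = 0.849.

0.849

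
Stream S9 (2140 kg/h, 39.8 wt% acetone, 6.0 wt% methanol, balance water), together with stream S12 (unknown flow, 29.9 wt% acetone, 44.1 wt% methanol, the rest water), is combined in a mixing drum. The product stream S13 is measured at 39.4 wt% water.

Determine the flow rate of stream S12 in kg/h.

Let S12 be the unknown flow. Total out = 2140 + S12.
water balance: 1159.9 + 0.260·S12 = 0.394·(2140 + S12)
(0.260 − 0.394)·S12 = 0.394×2140 − 1159.9 = -316.72
S12 = -316.72 / -0.134 = 2363.6 kg/h

2364 kg/h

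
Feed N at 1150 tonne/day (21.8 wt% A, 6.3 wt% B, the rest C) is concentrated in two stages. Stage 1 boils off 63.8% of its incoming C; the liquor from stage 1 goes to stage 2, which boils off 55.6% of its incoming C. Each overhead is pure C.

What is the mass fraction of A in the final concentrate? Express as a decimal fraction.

C in feed = 1150×0.719 = 826.85 tonne/day.
After stage 1: C left = (1−0.638)×826.85 = 299.32; stream total = 622.47 tonne/day.
After stage 2: C left = (1−0.556)×299.32 = 132.9; final concentrate = 456.05 tonne/day.
A fraction = 250.7/456.05 = 0.550.

0.550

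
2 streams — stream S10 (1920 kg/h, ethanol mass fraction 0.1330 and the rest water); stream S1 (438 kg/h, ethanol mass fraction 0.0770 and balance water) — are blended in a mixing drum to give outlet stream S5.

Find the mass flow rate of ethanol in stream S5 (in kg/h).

ethanol out = ethanol in = 1920×0.133 + 438×0.077 = 289.09 kg/h.

289.1 kg/h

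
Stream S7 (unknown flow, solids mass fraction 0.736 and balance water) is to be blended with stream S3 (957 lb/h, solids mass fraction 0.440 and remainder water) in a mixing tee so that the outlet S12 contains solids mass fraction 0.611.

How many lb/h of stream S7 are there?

1309 lb/h

Let S7 be the unknown flow. Total out = 957 + S7.
solids balance: 421.08 + 0.736·S7 = 0.611·(957 + S7)
(0.736 − 0.611)·S7 = 0.611×957 − 421.08 = 163.65
S7 = 163.65 / 0.125 = 1309.2 lb/h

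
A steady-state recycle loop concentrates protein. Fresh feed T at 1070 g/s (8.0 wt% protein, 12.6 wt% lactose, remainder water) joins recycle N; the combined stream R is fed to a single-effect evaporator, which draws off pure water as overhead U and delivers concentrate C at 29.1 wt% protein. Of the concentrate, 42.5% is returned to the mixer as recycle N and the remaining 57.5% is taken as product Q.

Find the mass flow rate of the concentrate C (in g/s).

511.6 g/s

Overall protein balance (none leaves overhead): protein in fresh feed = protein in product, i.e. 1070×0.080 = (1−0.425)·C·0.291.
C = 85.6/(0.291×0.575) = 511.58 g/s.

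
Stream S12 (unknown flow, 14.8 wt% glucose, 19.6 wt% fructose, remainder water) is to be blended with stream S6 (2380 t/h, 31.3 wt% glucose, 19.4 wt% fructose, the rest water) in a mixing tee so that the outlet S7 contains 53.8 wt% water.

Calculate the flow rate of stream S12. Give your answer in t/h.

Let S12 be the unknown flow. Total out = 2380 + S12.
water balance: 1173.3 + 0.656·S12 = 0.538·(2380 + S12)
(0.656 − 0.538)·S12 = 0.538×2380 − 1173.3 = 107.1
S12 = 107.1 / 0.118 = 907.63 t/h

907.6 t/h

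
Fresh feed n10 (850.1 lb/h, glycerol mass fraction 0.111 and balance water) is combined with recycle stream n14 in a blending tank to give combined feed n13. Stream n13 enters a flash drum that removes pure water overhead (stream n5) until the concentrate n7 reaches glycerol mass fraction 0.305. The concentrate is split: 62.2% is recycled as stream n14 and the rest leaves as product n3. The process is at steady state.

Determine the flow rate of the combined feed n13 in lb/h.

1359 lb/h

Overall glycerol balance (none leaves overhead): glycerol in fresh feed = glycerol in product, i.e. 850.1×0.111 = (1−0.622)·n7·0.305.
n7 = 94.361/(0.305×0.378) = 818.47 lb/h.
Recycle n14 = 0.622×818.47 = 509.09 lb/h.
Combined feed n13 = 850.1 + 509.09 = 1359.2 lb/h.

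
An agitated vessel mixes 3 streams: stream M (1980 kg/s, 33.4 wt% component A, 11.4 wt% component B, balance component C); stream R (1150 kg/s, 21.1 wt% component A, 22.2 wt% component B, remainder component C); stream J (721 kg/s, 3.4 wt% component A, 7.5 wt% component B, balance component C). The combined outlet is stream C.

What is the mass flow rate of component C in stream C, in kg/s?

2387 kg/s

component C out = component C in = 1980×0.552 + 1150×0.567 + 721×0.891 = 2387.4 kg/s.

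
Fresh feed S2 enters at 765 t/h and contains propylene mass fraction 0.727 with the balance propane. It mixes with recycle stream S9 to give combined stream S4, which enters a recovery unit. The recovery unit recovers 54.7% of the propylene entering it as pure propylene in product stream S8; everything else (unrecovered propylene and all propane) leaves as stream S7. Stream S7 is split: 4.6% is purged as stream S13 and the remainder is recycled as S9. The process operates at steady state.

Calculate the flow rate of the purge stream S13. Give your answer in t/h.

propane enters only via S2 and leaves only via the purge: 765×0.273 = 0.046×(propane in S7), and the recovery unit passes all propane, so propane in S4 = propane in S7 = 4540.1 t/h.
propylene in S4: m_A = 765×0.727 + (1−0.046)·(1−0.547)·m_A, so m_A = 556.15/0.5678 = 979.43 t/h.
S7 = (1−0.547)×979.43 + 4540.1 = 4983.8 t/h.
Purge S13 = 0.046×4983.8 = 229.25 t/h.

229.3 t/h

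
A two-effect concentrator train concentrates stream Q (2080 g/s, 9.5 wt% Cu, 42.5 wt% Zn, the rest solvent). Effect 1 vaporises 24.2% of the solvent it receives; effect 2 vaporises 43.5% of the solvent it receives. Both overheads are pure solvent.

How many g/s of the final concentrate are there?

1509 g/s

solvent in feed = 2080×0.480 = 998.4 g/s.
After stage 1: solvent left = (1−0.242)×998.4 = 756.79; stream total = 1838.4 g/s.
After stage 2: solvent left = (1−0.435)×756.79 = 427.58; final concentrate = 1509.2 g/s.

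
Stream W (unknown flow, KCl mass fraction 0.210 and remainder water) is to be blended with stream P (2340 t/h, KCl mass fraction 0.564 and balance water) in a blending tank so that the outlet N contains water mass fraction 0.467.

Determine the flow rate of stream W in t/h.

224.6 t/h

Let W be the unknown flow. Total out = 2340 + W.
water balance: 1020.2 + 0.790·W = 0.467·(2340 + W)
(0.790 − 0.467)·W = 0.467×2340 − 1020.2 = 72.54
W = 72.54 / 0.323 = 224.58 t/h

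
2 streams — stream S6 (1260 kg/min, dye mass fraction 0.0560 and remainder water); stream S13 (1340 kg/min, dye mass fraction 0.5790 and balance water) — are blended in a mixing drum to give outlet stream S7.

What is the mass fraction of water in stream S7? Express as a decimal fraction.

0.6745

Total flow out = 1260 + 1340 = 2600 kg/min.
water in = 1260×0.944 + 1340×0.421 = 1753.6 kg/min.
water mass fraction in S7 = 1753.6/2600 = 0.6745.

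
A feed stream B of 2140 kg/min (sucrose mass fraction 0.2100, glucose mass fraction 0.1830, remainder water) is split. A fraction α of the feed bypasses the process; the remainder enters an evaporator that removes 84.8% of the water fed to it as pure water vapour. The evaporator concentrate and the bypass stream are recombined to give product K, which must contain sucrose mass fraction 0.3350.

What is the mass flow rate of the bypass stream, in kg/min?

588.7 kg/min

All 2140×0.210 = 449.4 kg/min of sucrose reaches K, so K = 449.4/0.335 = 1341.5 kg/min and vapour = 798.51 kg/min.
The evaporator receives (1−α)·2140 of feed at 0.607 water and removes 0.848 of that water:
0.848×0.607×(1−α)×2140 = 798.51
(1−α) = 798.51/1101.5 = 0.7249;  α = 0.2751.
Bypass flow = 0.2751×2140 = 588.7 kg/min.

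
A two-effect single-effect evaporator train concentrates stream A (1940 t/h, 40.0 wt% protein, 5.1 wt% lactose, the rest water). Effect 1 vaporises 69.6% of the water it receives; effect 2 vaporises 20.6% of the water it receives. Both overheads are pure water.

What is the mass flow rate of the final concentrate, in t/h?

1132 t/h

water in feed = 1940×0.549 = 1065.1 t/h.
After stage 1: water left = (1−0.696)×1065.1 = 323.78; stream total = 1198.7 t/h.
After stage 2: water left = (1−0.206)×323.78 = 257.08; final concentrate = 1132 t/h.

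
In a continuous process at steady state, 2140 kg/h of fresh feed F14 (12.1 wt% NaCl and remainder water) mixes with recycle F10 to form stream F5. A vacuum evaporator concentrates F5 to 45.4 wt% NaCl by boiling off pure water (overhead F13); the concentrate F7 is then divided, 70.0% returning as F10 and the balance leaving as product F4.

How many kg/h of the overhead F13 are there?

Overall NaCl balance (none leaves overhead): NaCl in fresh feed = NaCl in product, i.e. 2140×0.121 = (1−0.700)·F7·0.454.
F7 = 258.94/(0.454×0.300) = 1901.2 kg/h.
Recycle F10 = 0.700×1901.2 = 1330.8 kg/h.
Combined feed F5 = 2140 + 1330.8 = 3470.8 kg/h.
Overhead F13 = F5 − F7 = 3470.8 − 1901.2 = 1569.6 kg/h.

1570 kg/h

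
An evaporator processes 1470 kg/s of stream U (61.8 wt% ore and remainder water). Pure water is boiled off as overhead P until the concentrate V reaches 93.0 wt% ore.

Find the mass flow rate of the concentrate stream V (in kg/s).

ore is conserved: 1470×0.618 = 908.46 kg/s all reports to the concentrate.
Concentrate = 908.46/(target fraction) = 976.84 kg/s.

976.8 kg/s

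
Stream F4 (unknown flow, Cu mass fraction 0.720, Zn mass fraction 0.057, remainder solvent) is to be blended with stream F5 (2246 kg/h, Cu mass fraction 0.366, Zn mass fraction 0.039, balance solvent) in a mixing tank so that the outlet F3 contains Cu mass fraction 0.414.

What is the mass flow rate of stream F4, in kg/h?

Let F4 be the unknown flow. Total out = 2246 + F4.
Cu balance: 822.04 + 0.720·F4 = 0.414·(2246 + F4)
(0.720 − 0.414)·F4 = 0.414×2246 − 822.04 = 107.81
F4 = 107.81 / 0.306 = 352.31 kg/h

352.3 kg/h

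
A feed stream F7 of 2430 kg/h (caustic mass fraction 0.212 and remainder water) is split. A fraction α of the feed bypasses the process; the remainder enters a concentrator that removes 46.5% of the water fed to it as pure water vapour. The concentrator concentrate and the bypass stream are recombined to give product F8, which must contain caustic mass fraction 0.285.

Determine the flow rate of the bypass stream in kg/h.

All 2430×0.212 = 515.16 kg/h of caustic reaches F8, so F8 = 515.16/0.285 = 1807.6 kg/h and vapour = 622.42 kg/h.
The evaporator receives (1−α)·2430 of feed at 0.788 water and removes 0.465 of that water:
0.465×0.788×(1−α)×2430 = 622.42
(1−α) = 622.42/890.4 = 0.6990;  α = 0.3010.
Bypass flow = 0.3010×2430 = 731.35 kg/h.

731.3 kg/h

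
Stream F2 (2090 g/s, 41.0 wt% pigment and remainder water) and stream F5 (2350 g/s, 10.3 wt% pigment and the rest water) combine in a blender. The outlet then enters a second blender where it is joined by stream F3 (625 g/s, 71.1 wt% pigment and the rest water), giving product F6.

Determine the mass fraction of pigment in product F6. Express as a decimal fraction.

Overall, product flow = 5065 g/s.
pigment in = 2090×0.410 + 2350×0.103 + 625×0.711 = 1543.3 g/s.
pigment fraction in F6 = 0.305.

0.305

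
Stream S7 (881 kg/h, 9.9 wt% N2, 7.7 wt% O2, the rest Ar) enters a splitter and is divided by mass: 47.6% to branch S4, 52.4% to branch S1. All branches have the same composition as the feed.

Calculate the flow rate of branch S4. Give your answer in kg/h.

419.4 kg/h

Branch S4 flow = 0.476×881 = 419.36 kg/h.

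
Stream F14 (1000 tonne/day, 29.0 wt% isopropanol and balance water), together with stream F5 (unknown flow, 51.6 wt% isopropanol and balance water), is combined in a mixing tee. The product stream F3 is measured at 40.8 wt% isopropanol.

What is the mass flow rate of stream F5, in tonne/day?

Let F5 be the unknown flow. Total out = 1000 + F5.
isopropanol balance: 290 + 0.516·F5 = 0.408·(1000 + F5)
(0.516 − 0.408)·F5 = 0.408×1000 − 290 = 118
F5 = 118 / 0.108 = 1092.6 tonne/day

1093 tonne/day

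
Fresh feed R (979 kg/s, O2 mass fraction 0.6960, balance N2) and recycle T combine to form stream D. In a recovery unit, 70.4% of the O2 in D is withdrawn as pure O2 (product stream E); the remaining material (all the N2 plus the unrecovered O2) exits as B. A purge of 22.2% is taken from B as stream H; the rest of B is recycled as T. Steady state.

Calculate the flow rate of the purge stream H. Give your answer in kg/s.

N2 enters only via R and leaves only via the purge: 979×0.304 = 0.222×(N2 in B), and the recovery unit passes all N2, so N2 in D = N2 in B = 1340.6 kg/s.
O2 in D: m_A = 979×0.696 + (1−0.222)·(1−0.704)·m_A, so m_A = 681.38/0.7697 = 885.25 kg/s.
B = (1−0.704)×885.25 + 1340.6 = 1602.6 kg/s.
Purge H = 0.222×1602.6 = 355.79 kg/s.

355.8 kg/s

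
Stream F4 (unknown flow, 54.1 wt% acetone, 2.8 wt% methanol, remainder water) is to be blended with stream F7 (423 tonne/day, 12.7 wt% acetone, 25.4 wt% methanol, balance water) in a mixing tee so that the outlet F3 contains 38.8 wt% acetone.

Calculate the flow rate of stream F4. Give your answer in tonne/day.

Let F4 be the unknown flow. Total out = 423 + F4.
acetone balance: 53.721 + 0.541·F4 = 0.388·(423 + F4)
(0.541 − 0.388)·F4 = 0.388×423 − 53.721 = 110.4
F4 = 110.4 / 0.153 = 721.59 tonne/day

721.6 tonne/day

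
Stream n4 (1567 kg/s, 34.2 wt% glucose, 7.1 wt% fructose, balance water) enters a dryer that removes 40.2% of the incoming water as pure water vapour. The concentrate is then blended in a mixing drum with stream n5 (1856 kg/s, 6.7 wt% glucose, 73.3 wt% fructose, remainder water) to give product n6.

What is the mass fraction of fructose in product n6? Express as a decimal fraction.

0.4820

Vapour removed = 0.402×0.587×1567 = 369.77 kg/s; concentrate = 1197.2 kg/s.
fructose reaching the mixer = 111.26 (from concentrate) + 1856×0.733 = 1471.7 kg/s.
Product flow = 1197.2 + 1856 = 3053.2 kg/s; fructose fraction = 0.4820.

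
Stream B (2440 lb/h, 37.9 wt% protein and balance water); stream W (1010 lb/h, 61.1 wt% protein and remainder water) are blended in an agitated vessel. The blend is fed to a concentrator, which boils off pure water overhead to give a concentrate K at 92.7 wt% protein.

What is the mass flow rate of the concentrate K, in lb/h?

1663 lb/h

protein entering = 2440×0.379 + 1010×0.611 = 1541.9 lb/h.
All protein reports to K, so K = 1541.9/0.927 = 1663.3 lb/h.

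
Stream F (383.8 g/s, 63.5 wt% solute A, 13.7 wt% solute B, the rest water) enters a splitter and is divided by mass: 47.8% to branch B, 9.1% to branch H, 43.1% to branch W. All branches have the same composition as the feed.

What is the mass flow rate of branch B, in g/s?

183.5 g/s

Branch B flow = 0.478×383.8 = 183.46 g/s.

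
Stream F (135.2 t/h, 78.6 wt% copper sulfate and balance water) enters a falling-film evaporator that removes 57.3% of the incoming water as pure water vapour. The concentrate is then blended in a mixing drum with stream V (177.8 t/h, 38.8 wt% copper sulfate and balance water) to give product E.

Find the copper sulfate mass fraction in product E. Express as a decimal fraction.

Vapour removed = 0.573×0.214×135.2 = 16.578 t/h; concentrate = 118.62 t/h.
copper sulfate reaching the mixer = 106.27 (from concentrate) + 177.8×0.388 = 175.25 t/h.
Product flow = 118.62 + 177.8 = 296.42 t/h; copper sulfate fraction = 0.591.

0.591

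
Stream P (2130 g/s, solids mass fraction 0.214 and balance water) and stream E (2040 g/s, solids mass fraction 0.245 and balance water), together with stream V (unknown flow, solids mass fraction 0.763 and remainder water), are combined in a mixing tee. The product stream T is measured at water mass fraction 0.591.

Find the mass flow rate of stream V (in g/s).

Let V be the unknown flow. Total out = 4170 + V.
water balance: 3214.4 + 0.237·V = 0.591·(4170 + V)
(0.237 − 0.591)·V = 0.591×4170 − 3214.4 = -749.91
V = -749.91 / -0.354 = 2118.4 g/s

2118 g/s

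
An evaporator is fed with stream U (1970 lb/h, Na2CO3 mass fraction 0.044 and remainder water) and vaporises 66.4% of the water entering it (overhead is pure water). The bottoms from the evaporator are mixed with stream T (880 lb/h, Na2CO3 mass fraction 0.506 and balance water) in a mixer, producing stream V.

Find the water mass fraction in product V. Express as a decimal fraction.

0.667

Vapour removed = 0.664×0.956×1970 = 1250.5 lb/h; concentrate = 719.48 lb/h.
water reaching the mixer = 632.8 (from concentrate) + 880×0.494 = 1067.5 lb/h.
Product flow = 719.48 + 880 = 1599.5 lb/h; water fraction = 0.667.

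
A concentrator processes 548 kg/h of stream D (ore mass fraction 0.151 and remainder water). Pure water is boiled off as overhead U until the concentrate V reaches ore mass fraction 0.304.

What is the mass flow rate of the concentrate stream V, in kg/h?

ore is conserved: 548×0.151 = 82.748 kg/h all reports to the concentrate.
Concentrate = 82.748/(target fraction) = 272.2 kg/h.

272.2 kg/h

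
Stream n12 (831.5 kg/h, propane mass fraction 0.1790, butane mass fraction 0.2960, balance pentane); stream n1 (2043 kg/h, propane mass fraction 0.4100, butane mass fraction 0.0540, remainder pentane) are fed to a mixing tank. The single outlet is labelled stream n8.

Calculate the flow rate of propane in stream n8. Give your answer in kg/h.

propane out = propane in = 831.5×0.179 + 2043×0.410 = 986.47 kg/h.

986.5 kg/h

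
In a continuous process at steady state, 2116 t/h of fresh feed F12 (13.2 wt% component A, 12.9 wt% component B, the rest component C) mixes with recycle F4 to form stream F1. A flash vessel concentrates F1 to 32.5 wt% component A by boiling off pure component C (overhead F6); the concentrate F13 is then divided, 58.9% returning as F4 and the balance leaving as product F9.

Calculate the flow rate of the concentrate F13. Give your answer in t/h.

Overall component A balance (none leaves overhead): component A in fresh feed = component A in product, i.e. 2116×0.132 = (1−0.589)·F13·0.325.
F13 = 279.31/(0.325×0.411) = 2091 t/h.

2091 t/h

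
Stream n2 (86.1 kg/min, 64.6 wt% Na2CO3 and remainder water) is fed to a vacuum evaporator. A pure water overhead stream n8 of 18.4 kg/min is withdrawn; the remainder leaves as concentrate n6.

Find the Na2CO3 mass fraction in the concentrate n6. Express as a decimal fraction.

Na2CO3 is not removed: 86.1×0.646 = 55.621 kg/min of Na2CO3 enters n6.
Concentrate = 86.1 − 18.4 = 67.7 kg/min.
Mass fraction = 55.621/67.7 = 0.822.

0.822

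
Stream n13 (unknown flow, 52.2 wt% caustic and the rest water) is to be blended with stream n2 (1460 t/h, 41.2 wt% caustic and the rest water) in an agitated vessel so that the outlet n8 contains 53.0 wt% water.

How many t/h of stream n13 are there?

1628 t/h

Let n13 be the unknown flow. Total out = 1460 + n13.
water balance: 858.48 + 0.478·n13 = 0.530·(1460 + n13)
(0.478 − 0.530)·n13 = 0.530×1460 − 858.48 = -84.68
n13 = -84.68 / -0.052 = 1628.5 t/h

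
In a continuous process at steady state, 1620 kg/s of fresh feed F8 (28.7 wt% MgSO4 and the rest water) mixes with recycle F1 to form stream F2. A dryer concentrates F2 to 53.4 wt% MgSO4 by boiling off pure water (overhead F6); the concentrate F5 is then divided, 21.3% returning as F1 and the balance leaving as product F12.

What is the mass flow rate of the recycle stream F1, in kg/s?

Overall MgSO4 balance (none leaves overhead): MgSO4 in fresh feed = MgSO4 in product, i.e. 1620×0.287 = (1−0.213)·F5·0.534.
F5 = 464.94/(0.534×0.787) = 1106.3 kg/s.
Recycle F1 = 0.213×1106.3 = 235.65 kg/s.

235.6 kg/s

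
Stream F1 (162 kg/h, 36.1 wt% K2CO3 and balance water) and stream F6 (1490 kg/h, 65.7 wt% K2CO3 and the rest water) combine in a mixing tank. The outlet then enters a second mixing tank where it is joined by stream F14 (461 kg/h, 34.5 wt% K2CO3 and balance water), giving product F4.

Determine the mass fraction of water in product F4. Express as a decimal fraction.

Overall, product flow = 2113 kg/h.
water in = 162×0.639 + 1490×0.343 + 461×0.655 = 916.54 kg/h.
water fraction in F4 = 0.434.

0.434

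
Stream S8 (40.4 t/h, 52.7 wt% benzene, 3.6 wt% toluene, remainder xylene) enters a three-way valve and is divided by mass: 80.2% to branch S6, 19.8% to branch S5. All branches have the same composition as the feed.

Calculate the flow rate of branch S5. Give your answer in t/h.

7.999 t/h

Branch S5 flow = 0.198×40.4 = 7.9992 t/h.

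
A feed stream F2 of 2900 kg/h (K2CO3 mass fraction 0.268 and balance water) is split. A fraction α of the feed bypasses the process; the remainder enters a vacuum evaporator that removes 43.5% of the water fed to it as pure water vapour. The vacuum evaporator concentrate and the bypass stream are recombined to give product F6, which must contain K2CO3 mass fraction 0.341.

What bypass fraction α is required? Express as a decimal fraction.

All 2900×0.268 = 777.2 kg/h of K2CO3 reaches F6, so F6 = 777.2/0.341 = 2279.2 kg/h and vapour = 620.82 kg/h.
The evaporator receives (1−α)·2900 of feed at 0.732 water and removes 0.435 of that water:
0.435×0.732×(1−α)×2900 = 620.82
(1−α) = 620.82/923.42 = 0.6723;  α = 0.3277.

0.328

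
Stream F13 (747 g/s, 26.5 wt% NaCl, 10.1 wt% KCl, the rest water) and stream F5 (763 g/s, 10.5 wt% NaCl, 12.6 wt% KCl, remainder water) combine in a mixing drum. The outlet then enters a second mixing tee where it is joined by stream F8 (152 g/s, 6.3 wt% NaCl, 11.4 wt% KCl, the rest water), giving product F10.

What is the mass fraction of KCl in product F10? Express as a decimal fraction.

0.114

Overall, product flow = 1662 g/s.
KCl in = 747×0.101 + 763×0.126 + 152×0.114 = 188.91 g/s.
KCl fraction in F10 = 0.114.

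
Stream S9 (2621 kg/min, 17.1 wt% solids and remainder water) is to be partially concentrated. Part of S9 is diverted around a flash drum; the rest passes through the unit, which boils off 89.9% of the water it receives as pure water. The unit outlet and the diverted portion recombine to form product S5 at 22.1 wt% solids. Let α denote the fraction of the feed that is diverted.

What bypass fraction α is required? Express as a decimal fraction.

All 2621×0.171 = 448.19 kg/min of solids reaches S5, so S5 = 448.19/0.221 = 2028 kg/min and vapour = 592.99 kg/min.
The evaporator receives (1−α)·2621 of feed at 0.829 water and removes 0.899 of that water:
0.899×0.829×(1−α)×2621 = 592.99
(1−α) = 592.99/1953.4 = 0.3036;  α = 0.6964.

0.696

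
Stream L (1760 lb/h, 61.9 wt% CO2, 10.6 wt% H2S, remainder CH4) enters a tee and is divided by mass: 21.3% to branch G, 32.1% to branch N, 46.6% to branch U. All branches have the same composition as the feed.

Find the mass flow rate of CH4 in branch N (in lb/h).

Branch N total = 0.321×1760 = 564.96 lb/h.
CH4 in N = 0.275×564.96 = 155.36 lb/h.

155.4 lb/h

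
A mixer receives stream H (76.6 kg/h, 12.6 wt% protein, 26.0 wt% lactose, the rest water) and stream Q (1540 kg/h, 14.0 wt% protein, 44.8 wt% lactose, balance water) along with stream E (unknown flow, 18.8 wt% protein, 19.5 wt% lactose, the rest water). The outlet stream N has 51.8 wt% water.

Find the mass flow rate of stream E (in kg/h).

1575 kg/h

Let E be the unknown flow. Total out = 1616.6 + E.
water balance: 681.51 + 0.617·E = 0.518·(1616.6 + E)
(0.617 − 0.518)·E = 0.518×1616.6 − 681.51 = 155.89
E = 155.89 / 0.099 = 1574.6 kg/h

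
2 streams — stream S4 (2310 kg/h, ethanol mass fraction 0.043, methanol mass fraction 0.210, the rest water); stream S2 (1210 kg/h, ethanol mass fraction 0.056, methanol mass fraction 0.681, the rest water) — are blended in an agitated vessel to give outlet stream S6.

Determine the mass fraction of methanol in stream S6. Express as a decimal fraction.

Total flow out = 2310 + 1210 = 3520 kg/h.
methanol in = 2310×0.210 + 1210×0.681 = 1309.1 kg/h.
methanol mass fraction in S6 = 1309.1/3520 = 0.372.

0.372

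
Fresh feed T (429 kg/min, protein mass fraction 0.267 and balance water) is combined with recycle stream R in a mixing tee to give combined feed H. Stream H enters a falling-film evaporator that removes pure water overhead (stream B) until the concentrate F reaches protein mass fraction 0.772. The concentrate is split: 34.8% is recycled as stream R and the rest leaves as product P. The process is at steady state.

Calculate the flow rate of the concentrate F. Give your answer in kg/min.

227.6 kg/min

Overall protein balance (none leaves overhead): protein in fresh feed = protein in product, i.e. 429×0.267 = (1−0.348)·F·0.772.
F = 114.54/(0.772×0.652) = 227.56 kg/min.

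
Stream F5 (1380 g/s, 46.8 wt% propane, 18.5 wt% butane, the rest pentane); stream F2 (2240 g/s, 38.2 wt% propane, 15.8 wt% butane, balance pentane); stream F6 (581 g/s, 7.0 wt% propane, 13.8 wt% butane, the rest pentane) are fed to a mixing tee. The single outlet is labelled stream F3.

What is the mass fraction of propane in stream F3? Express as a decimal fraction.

Total flow out = 1380 + 2240 + 581 = 4201 g/s.
propane in = 1380×0.468 + 2240×0.382 + 581×0.070 = 1542.2 g/s.
propane mass fraction in F3 = 1542.2/4201 = 0.367.

0.367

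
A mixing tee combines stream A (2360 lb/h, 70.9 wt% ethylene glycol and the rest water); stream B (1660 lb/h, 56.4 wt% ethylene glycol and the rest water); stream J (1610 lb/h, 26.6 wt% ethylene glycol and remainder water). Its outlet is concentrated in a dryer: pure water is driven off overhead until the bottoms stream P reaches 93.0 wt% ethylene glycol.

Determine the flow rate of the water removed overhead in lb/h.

2364 lb/h

ethylene glycol entering = 2360×0.709 + 1660×0.564 + 1610×0.266 = 3037.7 lb/h.
All ethylene glycol reports to P, so P = 3037.7/0.930 = 3266.4 lb/h.
Total feed = 5630 lb/h; overhead = 5630 − 3266.4 = 2363.6 lb/h.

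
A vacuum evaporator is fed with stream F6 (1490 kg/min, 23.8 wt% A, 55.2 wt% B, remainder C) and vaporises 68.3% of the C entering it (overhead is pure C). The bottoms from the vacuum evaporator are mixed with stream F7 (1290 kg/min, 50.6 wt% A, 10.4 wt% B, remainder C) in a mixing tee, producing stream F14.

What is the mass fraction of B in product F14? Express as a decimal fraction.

Vapour removed = 0.683×0.210×1490 = 213.71 kg/min; concentrate = 1276.3 kg/min.
B reaching the mixer = 822.48 (from concentrate) + 1290×0.104 = 956.64 kg/min.
Product flow = 1276.3 + 1290 = 2566.3 kg/min; B fraction = 0.373.

0.373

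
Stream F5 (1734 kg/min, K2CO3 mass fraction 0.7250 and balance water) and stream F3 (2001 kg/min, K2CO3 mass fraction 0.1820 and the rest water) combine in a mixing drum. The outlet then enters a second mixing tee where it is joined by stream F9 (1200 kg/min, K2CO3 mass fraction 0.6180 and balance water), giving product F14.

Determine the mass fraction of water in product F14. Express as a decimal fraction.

0.5212

Overall, product flow = 4935 kg/min.
water in = 1734×0.275 + 2001×0.818 + 1200×0.382 = 2572.1 kg/min.
water fraction in F14 = 0.5212.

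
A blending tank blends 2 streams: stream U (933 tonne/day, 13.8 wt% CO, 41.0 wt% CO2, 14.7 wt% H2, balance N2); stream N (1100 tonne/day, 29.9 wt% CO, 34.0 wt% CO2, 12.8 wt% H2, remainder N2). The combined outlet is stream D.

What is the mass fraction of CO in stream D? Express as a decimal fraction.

Total flow out = 933 + 1100 = 2033 tonne/day.
CO in = 933×0.138 + 1100×0.299 = 457.65 tonne/day.
CO mass fraction in D = 457.65/2033 = 0.225.

0.225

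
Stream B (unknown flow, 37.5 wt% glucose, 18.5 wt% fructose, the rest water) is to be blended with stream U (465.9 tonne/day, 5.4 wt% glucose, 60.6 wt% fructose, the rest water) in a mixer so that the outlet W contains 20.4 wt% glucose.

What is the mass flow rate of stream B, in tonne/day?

408.7 tonne/day

Let B be the unknown flow. Total out = 465.9 + B.
glucose balance: 25.159 + 0.375·B = 0.204·(465.9 + B)
(0.375 − 0.204)·B = 0.204×465.9 − 25.159 = 69.885
B = 69.885 / 0.171 = 408.68 tonne/day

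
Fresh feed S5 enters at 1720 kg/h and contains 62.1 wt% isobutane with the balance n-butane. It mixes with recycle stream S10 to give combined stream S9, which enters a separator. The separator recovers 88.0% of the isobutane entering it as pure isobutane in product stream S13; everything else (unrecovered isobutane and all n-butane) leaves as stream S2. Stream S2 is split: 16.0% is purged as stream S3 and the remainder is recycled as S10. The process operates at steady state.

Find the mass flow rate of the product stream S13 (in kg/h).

isobutane in S9: m_A = 1720×0.621 + (1−0.160)·(1−0.880)·m_A, so m_A = 1068.1/0.8992 = 1187.9 kg/h.
Product S13 = 0.880×1187.9 = 1045.3 kg/h.

1045 kg/h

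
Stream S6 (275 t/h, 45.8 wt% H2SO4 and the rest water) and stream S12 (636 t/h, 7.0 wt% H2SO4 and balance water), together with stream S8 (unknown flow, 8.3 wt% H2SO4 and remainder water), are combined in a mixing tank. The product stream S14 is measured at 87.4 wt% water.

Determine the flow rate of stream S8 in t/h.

Let S8 be the unknown flow. Total out = 911 + S8.
water balance: 740.53 + 0.917·S8 = 0.874·(911 + S8)
(0.917 − 0.874)·S8 = 0.874×911 − 740.53 = 55.684
S8 = 55.684 / 0.043 = 1295 t/h

1295 t/h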